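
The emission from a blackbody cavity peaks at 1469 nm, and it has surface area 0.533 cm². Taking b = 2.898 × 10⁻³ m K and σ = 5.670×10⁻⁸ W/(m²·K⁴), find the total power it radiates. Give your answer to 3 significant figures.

P ≈ 45.8 W

Wien's law: T = b/λ_max = 2.898×10⁻³/1.469×10⁻⁶ = 1972.77 K.
Area A = 0.533 cm² = 5.33×10⁻⁵ m².
Then P = σAT⁴ = 5.670×10⁻⁸×5.33×10⁻⁵×(1972.77)⁴ = 45.8 W.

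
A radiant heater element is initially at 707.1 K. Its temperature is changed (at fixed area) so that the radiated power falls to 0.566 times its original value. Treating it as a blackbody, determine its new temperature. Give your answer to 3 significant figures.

P ∝ T⁴, so T₂/T₁ = (P₂/P₁)^(1/4) = (0.566)^(1/4) = 0.867369.
T₂ = 707.1 × 0.867369 = 613 K.

T₂ ≈ 613 K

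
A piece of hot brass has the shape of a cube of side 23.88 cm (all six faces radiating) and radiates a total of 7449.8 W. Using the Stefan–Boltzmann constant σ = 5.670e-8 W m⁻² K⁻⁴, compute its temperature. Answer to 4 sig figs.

Area A = 6s² = 6×(0.2388 m)² = 0.342153 m².
P = σAT⁴ ⇒ T = (P/(σA))^(1/4) = (7449.8/(5.670×10⁻⁸×0.342153))^(1/4) = 787.2 K.

T ≈ 787.2 K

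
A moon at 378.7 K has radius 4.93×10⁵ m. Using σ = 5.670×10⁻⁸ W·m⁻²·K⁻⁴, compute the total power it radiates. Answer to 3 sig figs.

P ≈ 3.56×10¹⁵ W

Surface area A = 4πR² = 4π(4.93×10⁵ m)² = 3.05424×10¹² m².
P = σAT⁴ = 5.670×10⁻⁸ × 3.05424×10¹² × (378.7)⁴ = 3.56×10¹⁵ W.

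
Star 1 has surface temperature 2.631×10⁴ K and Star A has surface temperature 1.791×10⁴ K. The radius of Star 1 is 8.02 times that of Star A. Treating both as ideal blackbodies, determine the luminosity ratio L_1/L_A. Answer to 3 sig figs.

L ∝ R²T⁴, so L_1/L_A = (R_1/R_A)²(T_1/T_A)⁴ = (8.02)² × (2.631×10⁴/1.791×10⁴)⁴ = 64.3204 × 4.65694 = 300.

L_1/L_A ≈ 300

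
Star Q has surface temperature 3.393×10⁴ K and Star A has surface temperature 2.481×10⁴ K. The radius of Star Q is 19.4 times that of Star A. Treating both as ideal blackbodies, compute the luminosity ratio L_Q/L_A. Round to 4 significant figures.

L_Q/L_A ≈ 1317

L ∝ R²T⁴, so L_Q/L_A = (R_Q/R_A)²(T_Q/T_A)⁴ = (19.4)² × (3.393×10⁴/2.481×10⁴)⁴ = 376.36 × 3.49807 = 1317.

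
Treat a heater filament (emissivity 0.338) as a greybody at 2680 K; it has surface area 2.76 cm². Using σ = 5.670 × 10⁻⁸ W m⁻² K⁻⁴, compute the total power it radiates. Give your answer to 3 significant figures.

P ≈ 273 W

Area A = 2.76 cm² = 2.76×10⁻⁴ m².
P = εσAT⁴ = 0.338 × 5.670×10⁻⁸ × 2.76×10⁻⁴ × (2680)⁴ = 273 W.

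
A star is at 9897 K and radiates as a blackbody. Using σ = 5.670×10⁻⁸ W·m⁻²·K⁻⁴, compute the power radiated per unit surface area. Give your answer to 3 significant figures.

Stefan–Boltzmann: I = σT⁴ = 5.670×10⁻⁸ × (9897)⁴ = 5.44×10⁸ W/m².

I ≈ 5.44×10⁸ W/m²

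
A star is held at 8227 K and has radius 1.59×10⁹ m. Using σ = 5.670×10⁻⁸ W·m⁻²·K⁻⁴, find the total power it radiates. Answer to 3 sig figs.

P ≈ 8.25×10²⁷ W

Surface area A = 4πR² = 4π(1.59×10⁹ m)² = 3.17690×10¹⁹ m².
P = σAT⁴ = 5.670×10⁻⁸ × 3.17690×10¹⁹ × (8227)⁴ = 8.25×10²⁷ W.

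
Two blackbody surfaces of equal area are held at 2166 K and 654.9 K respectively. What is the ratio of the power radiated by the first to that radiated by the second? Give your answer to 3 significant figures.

With equal areas, P₁/P₂ = (T₁/T₂)⁴ = (2166/654.9)⁴ = 120.

P₁/P₂ ≈ 120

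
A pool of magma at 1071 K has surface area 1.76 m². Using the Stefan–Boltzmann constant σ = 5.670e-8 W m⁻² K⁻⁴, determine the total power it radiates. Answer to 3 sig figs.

P ≈ 1.31×10⁵ W

Area A = 1.76 m².
P = σAT⁴ = 5.670×10⁻⁸ × 1.76 × (1071)⁴ = 1.31×10⁵ W.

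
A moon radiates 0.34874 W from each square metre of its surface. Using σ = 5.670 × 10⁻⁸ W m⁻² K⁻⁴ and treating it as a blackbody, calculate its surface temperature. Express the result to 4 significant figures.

I = σT⁴, so T = (I/σ)^(1/4) = (0.34874/(5.670×10⁻⁸))^(1/4) = 49.80 K.

T ≈ 49.80 K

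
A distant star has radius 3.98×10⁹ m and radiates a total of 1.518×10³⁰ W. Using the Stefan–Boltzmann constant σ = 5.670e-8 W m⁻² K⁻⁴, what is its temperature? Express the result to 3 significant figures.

T ≈ 1.92×10⁴ K

Surface area A = 4πR² = 4π(3.98×10⁹ m)² = 1.99056×10²⁰ m².
P = σAT⁴ ⇒ T = (P/(σA))^(1/4) = (1.518×10³⁰/(5.670×10⁻⁸×1.99056×10²⁰))^(1/4) = 1.92×10⁴ K.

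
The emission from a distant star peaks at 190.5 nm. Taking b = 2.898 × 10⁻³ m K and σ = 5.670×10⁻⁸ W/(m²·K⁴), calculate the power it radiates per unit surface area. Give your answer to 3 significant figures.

I ≈ 3.04×10⁹ W/m²

Wien's law: T = b/λ_max = 2.898×10⁻³/1.905×10⁻⁷ = 15212.6 K.
Then I = σT⁴ = 5.670×10⁻⁸×(15212.6)⁴ = 3.04×10⁹ W/m².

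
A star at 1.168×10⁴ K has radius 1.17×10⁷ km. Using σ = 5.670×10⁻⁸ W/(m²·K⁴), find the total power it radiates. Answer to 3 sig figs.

P ≈ 1.82×10³⁰ W

Surface area A = 4πR² = 4π(1.17×10¹⁰ m)² = 1.72021×10²¹ m².
P = σAT⁴ = 5.670×10⁻⁸ × 1.72021×10²¹ × (1.168×10⁴)⁴ = 1.82×10³⁰ W.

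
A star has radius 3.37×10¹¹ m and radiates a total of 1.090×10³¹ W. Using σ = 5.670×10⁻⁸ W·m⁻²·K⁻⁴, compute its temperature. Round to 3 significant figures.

Surface area A = 4πR² = 4π(3.37×10¹¹ m)² = 1.42715×10²⁴ m².
P = σAT⁴ ⇒ T = (P/(σA))^(1/4) = (1.090×10³¹/(5.670×10⁻⁸×1.42715×10²⁴))^(1/4) = 3.41×10³ K.

T ≈ 3.41×10³ K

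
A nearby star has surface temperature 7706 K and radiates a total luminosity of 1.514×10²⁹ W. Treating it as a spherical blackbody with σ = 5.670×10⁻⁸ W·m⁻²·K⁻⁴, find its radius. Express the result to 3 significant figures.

L = 4πR²σT⁴ ⇒ R = √(L/(4πσT⁴)).
σT⁴ = 1.99940×10⁸ W/m², so R = √(1.514×10²⁹/(4π×1.99940×10⁸)) = 7.76×10⁹ m.

R ≈ 7.76×10⁹ m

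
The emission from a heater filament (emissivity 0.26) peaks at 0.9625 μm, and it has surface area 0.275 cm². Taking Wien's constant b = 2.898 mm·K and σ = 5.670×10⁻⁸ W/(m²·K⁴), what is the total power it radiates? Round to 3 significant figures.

P ≈ 33.3 W

Wien's law: T = b/λ_max = 2.898×10⁻³/9.625×10⁻⁷ = 3010.91 K.
Area A = 0.275 cm² = 2.75×10⁻⁵ m².
Then P = εσAT⁴ = 0.26×5.670×10⁻⁸×2.75×10⁻⁵×(3010.91)⁴ = 33.3 W.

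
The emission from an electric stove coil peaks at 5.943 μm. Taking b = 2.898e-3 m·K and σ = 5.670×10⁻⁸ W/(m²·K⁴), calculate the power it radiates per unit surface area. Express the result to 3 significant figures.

Wien's law: T = b/λ_max = 2.898×10⁻³/5.943×10⁻⁶ = 487.633 K.
Then I = σT⁴ = 5.670×10⁻⁸×(487.633)⁴ = 3.21×10³ W/m².

I ≈ 3.21×10³ W/m²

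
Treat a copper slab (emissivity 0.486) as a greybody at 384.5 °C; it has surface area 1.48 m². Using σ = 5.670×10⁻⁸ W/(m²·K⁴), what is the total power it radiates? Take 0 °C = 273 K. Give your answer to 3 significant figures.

T = 384.5 °C + 273 = 657.5 K.
Area A = 1.48 m².
P = εσAT⁴ = 0.486 × 5.670×10⁻⁸ × 1.48 × (657.5)⁴ = 7.62×10³ W.

P ≈ 7.62×10³ W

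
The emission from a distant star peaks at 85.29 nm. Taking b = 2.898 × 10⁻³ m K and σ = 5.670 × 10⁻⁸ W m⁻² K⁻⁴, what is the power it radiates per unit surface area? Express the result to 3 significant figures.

Wien's law: T = b/λ_max = 2.898×10⁻³/8.529×10⁻⁸ = 33978.2 K.
Then I = σT⁴ = 5.670×10⁻⁸×(33978.2)⁴ = 7.56×10¹⁰ W/m².

I ≈ 7.56×10¹⁰ W/m²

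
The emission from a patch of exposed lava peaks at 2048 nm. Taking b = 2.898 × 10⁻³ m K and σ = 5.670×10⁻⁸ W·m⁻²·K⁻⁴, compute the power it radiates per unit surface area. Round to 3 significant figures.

I ≈ 2.27×10⁵ W/m²

Wien's law: T = b/λ_max = 2.898×10⁻³/2.048×10⁻⁶ = 1415.04 K.
Then I = σT⁴ = 5.670×10⁻⁸×(1415.04)⁴ = 2.27×10⁵ W/m².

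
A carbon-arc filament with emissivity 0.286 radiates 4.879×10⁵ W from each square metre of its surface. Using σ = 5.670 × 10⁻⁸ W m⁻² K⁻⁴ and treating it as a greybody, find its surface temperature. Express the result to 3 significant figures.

T ≈ 2.34×10³ K

I = εσT⁴, so T = (I/εσ)^(1/4) = (4.879×10⁵/(0.286×5.670×10⁻⁸))^(1/4) = 2.34×10³ K.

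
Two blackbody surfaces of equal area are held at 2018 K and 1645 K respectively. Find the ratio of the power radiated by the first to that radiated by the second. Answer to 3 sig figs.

P₁/P₂ ≈ 2.26

With equal areas, P₁/P₂ = (T₁/T₂)⁴ = (2018/1645)⁴ = 2.26.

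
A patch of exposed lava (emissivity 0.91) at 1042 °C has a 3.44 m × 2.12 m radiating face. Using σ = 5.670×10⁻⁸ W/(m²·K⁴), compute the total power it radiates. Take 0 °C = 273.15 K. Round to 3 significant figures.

P ≈ 1.13×10⁶ W

T = 1042 °C + 273.15 = 1315.15 K.
Area A = 3.44 × 2.12 = 7.2928 m².
P = εσAT⁴ = 0.91 × 5.670×10⁻⁸ × 7.2928 × (1315.15)⁴ = 1.13×10⁶ W.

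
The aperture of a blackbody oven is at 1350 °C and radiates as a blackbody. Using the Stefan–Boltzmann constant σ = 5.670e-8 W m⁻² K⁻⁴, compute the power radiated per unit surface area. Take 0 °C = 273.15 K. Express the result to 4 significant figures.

I ≈ 3.936×10⁵ W/m²

T = 1350 °C + 273.15 = 1623.15 K.
Stefan–Boltzmann: I = σT⁴ = 5.670×10⁻⁸ × (1623.15)⁴ = 3.936×10⁵ W/m².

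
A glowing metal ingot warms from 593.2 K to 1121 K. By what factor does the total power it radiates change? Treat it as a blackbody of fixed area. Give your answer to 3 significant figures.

P ∝ T⁴, so P₂/P₁ = (T₂/T₁)⁴ = (1121/593.2)⁴ = (1.88975)⁴ = 12.8.

P₂/P₁ ≈ 12.8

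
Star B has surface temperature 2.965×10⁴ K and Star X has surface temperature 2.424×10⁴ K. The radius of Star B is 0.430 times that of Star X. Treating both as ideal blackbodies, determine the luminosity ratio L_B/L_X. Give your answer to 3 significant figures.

L_B/L_X ≈ 0.414

L ∝ R²T⁴, so L_B/L_X = (R_B/R_X)²(T_B/T_X)⁴ = (0.430)² × (2.965×10⁴/2.424×10⁴)⁴ = 0.1849 × 2.23856 = 0.414.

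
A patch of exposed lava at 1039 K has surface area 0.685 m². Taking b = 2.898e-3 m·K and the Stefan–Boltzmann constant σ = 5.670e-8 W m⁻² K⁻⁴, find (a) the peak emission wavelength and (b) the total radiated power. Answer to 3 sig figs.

λ_max ≈ 2.79×10³ nm; P ≈ 4.53×10⁴ W

(a) λ_max = b/T = 2.898×10⁻³/1039 = 2.789×10⁻⁶ m = 2.79×10³ nm.
Area A = 0.685 m².
(b) P = σAT⁴ = 5.670×10⁻⁸×0.685×(1039)⁴ = 4.53×10⁴ W.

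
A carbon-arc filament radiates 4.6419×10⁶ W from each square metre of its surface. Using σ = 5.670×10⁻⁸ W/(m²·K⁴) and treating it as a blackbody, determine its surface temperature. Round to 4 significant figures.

T ≈ 3008 K

I = σT⁴, so T = (I/σ)^(1/4) = (4.6419×10⁶/(5.670×10⁻⁸))^(1/4) = 3008 K.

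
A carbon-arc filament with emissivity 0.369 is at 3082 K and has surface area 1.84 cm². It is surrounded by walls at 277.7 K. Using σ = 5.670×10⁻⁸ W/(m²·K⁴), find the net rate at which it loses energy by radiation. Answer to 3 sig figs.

Area A = 1.84 cm² = 1.84×10⁻⁴ m².
Net radiated power P_net = εσA(T⁴ − T₀⁴) = 0.369×5.670×10⁻⁸×1.84×10⁻⁴×(3082⁴ − 277.7⁴).
T⁴ − T₀⁴ = 9.02258×10¹³ − 5.94708×10⁹ = 9.02199×10¹³ K⁴, so P_net = 347 W.

Net loss ≈ 347 W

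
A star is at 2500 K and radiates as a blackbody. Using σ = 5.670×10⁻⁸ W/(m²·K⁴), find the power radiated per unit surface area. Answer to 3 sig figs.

Stefan–Boltzmann: I = σT⁴ = 5.670×10⁻⁸ × (2500)⁴ = 2.21×10⁶ W/m².

I ≈ 2.21×10⁶ W/m²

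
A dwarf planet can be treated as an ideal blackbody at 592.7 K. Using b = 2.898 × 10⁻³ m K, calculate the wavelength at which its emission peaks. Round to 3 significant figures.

Wien's displacement law: λ_max = b/T = (2.898×10⁻³ m·K)/(592.7 K) = 4.889×10⁻⁶ m.
That is 4.89 μm, in the infrared range.

λ_max ≈ 4.89 μm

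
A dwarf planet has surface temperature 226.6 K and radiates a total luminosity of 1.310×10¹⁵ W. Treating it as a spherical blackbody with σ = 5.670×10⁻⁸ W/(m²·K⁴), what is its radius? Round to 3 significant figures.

R ≈ 8.35×10⁵ m

L = 4πR²σT⁴ ⇒ R = √(L/(4πσT⁴)).
σT⁴ = 149.494 W/m², so R = √(1.310×10¹⁵/(4π×149.494)) = 8.35×10⁵ m.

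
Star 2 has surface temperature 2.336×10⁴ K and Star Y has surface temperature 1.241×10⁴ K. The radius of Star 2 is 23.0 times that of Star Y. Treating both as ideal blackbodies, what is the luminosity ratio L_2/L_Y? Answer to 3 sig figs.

L_2/L_Y ≈ 6.64×10³

L ∝ R²T⁴, so L_2/L_Y = (R_2/R_Y)²(T_2/T_Y)⁴ = (23.0)² × (2.336×10⁴/1.241×10⁴)⁴ = 529 × 12.5546 = 6.64×10³.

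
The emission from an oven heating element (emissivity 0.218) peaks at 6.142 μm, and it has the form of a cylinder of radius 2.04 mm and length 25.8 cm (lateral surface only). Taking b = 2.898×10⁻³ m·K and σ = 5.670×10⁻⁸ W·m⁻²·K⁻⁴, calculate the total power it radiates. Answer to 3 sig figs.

Wien's law: T = b/λ_max = 2.898×10⁻³/6.142×10⁻⁶ = 471.833 K.
Lateral area A = 2πrL = 2π×2.04×10⁻³×0.258 = 3.30697×10⁻³ m².
Then P = εσAT⁴ = 0.218×5.670×10⁻⁸×3.30697×10⁻³×(471.833)⁴ = 2.03 W.

P ≈ 2.03 W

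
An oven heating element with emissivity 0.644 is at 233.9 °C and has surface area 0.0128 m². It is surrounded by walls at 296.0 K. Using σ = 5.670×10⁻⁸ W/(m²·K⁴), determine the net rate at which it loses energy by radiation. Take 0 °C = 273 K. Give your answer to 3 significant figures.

Net loss ≈ 27.3 W

T = 233.9 °C + 273 = 506.9 K.
Area A = 0.0128 m².
Net radiated power P_net = εσA(T⁴ − T₀⁴) = 0.644×5.670×10⁻⁸×0.0128×(506.9⁴ − 296.0⁴).
T⁴ − T₀⁴ = 6.60221×10¹⁰ − 7.67656×10⁹ = 5.83455×10¹⁰ K⁴, so P_net = 27.3 W.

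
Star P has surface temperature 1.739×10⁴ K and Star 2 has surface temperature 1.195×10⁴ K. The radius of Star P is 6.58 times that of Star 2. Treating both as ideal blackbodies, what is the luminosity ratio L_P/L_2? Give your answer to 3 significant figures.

L ∝ R²T⁴, so L_P/L_2 = (R_P/R_2)²(T_P/T_2)⁴ = (6.58)² × (1.739×10⁴/1.195×10⁴)⁴ = 43.2964 × 4.48463 = 194.

L_P/L_2 ≈ 194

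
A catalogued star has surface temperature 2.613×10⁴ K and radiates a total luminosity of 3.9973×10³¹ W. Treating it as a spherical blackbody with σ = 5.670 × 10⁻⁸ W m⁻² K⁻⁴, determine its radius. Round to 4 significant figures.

R ≈ 1.097×10¹⁰ m

L = 4πR²σT⁴ ⇒ R = √(L/(4πσT⁴)).
σT⁴ = 2.64326×10¹⁰ W/m², so R = √(3.9973×10³¹/(4π×2.64326×10¹⁰)) = 1.097×10¹⁰ m.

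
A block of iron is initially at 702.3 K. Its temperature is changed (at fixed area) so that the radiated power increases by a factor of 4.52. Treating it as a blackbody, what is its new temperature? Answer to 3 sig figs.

T₂ ≈ 1.02×10³ K

P ∝ T⁴, so T₂/T₁ = (P₂/P₁)^(1/4) = (4.52)^(1/4) = 1.45809.
T₂ = 702.3 × 1.45809 = 1.02×10³ K.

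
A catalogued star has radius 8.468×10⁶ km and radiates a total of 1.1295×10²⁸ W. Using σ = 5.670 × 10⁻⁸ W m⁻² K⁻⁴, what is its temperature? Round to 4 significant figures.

Surface area A = 4πR² = 4π(8.468×10⁹ m)² = 9.01097×10²⁰ m².
P = σAT⁴ ⇒ T = (P/(σA))^(1/4) = (1.1295×10²⁸/(5.670×10⁻⁸×9.01097×10²⁰))^(1/4) = 3856 K.

T ≈ 3856 K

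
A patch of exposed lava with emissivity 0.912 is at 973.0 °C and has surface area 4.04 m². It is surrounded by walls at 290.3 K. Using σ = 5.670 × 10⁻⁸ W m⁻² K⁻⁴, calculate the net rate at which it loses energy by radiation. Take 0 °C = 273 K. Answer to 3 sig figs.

Net loss ≈ 5.02×10⁵ W

T = 973.0 °C + 273 = 1246.0 K.
Area A = 4.04 m².
Net radiated power P_net = εσA(T⁴ − T₀⁴) = 0.912×5.670×10⁻⁸×4.04×(1246.0⁴ − 290.3⁴).
T⁴ − T₀⁴ = 2.41031×10¹² − 7.10212×10⁹ = 2.40321×10¹² K⁴, so P_net = 5.02×10⁵ W.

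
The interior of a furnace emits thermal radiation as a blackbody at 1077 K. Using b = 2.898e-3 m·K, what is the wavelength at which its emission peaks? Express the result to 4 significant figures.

λ_max ≈ 2.691 μm

Wien's displacement law: λ_max = b/T = (2.898×10⁻³ m·K)/(1077 K) = 2.6908×10⁻⁶ m.
That is 2.691 μm, in the infrared range.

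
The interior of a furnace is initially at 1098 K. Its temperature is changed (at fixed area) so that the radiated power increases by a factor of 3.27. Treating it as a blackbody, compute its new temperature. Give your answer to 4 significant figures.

T₂ ≈ 1477 K

P ∝ T⁴, so T₂/T₁ = (P₂/P₁)^(1/4) = (3.27)^(1/4) = 1.34474.
T₂ = 1098 × 1.34474 = 1477 K.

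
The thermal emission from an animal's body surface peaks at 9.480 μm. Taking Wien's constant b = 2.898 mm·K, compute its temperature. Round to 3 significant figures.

Wien's law gives T = b/λ_max = (2.898×10⁻³ m·K)/(9.480×10⁻⁶ m) = 306 K.

T ≈ 306 K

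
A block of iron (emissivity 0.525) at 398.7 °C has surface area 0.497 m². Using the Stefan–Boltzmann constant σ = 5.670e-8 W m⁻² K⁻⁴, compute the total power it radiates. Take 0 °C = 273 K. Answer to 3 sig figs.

T = 398.7 °C + 273 = 671.7 K.
Area A = 0.497 m².
P = εσAT⁴ = 0.525 × 5.670×10⁻⁸ × 0.497 × (671.7)⁴ = 3.01×10³ W.

P ≈ 3.01×10³ W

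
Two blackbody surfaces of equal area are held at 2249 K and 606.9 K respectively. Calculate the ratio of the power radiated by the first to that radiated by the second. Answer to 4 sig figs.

P₁/P₂ ≈ 188.6

With equal areas, P₁/P₂ = (T₁/T₂)⁴ = (2249/606.9)⁴ = 188.6.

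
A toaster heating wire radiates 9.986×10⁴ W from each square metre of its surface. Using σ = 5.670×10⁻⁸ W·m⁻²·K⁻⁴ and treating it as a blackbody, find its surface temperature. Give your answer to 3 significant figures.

T ≈ 1.15×10³ K

I = σT⁴, so T = (I/σ)^(1/4) = (9.986×10⁴/(5.670×10⁻⁸))^(1/4) = 1.15×10³ K.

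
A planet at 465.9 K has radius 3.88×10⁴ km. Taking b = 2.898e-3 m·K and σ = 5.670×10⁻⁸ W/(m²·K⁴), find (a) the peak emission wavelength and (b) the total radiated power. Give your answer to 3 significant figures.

(a) λ_max = b/T = 2.898×10⁻³/465.9 = 6.220×10⁻⁶ m = 6.22 μm.
Surface area A = 4πR² = 4π(3.88×10⁷ m)² = 1.89179×10¹⁶ m².
(b) P = σAT⁴ = 5.670×10⁻⁸×1.89179×10¹⁶×(465.9)⁴ = 5.05×10¹⁹ W.

λ_max ≈ 6.22 μm; P ≈ 5.05×10¹⁹ W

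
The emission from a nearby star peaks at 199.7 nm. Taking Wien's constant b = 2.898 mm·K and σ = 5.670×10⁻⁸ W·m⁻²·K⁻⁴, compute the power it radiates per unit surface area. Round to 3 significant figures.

I ≈ 2.51×10⁹ W/m²

Wien's law: T = b/λ_max = 2.898×10⁻³/1.997×10⁻⁷ = 14511.8 K.
Then I = σT⁴ = 5.670×10⁻⁸×(14511.8)⁴ = 2.51×10⁹ W/m².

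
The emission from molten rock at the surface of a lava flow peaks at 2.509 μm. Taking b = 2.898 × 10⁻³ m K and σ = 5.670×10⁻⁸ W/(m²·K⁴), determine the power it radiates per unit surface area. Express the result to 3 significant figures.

I ≈ 1.01×10⁵ W/m²

Wien's law: T = b/λ_max = 2.898×10⁻³/2.509×10⁻⁶ = 1155.04 K.
Then I = σT⁴ = 5.670×10⁻⁸×(1155.04)⁴ = 1.01×10⁵ W/m².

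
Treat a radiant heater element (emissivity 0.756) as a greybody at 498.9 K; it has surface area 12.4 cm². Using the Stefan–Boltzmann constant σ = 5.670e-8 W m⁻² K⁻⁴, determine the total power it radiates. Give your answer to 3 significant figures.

P ≈ 3.29 W

Area A = 12.4 cm² = 1.24×10⁻³ m².
P = εσAT⁴ = 0.756 × 5.670×10⁻⁸ × 1.24×10⁻³ × (498.9)⁴ = 3.29 W.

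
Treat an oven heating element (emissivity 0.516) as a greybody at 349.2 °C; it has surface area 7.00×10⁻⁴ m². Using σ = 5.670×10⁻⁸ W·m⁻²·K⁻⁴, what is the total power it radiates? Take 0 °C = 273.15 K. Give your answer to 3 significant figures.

P ≈ 3.07 W

T = 349.2 °C + 273.15 = 622.35 K.
Area A = 7.00×10⁻⁴ m².
P = εσAT⁴ = 0.516 × 5.670×10⁻⁸ × 7.00×10⁻⁴ × (622.35)⁴ = 3.07 W.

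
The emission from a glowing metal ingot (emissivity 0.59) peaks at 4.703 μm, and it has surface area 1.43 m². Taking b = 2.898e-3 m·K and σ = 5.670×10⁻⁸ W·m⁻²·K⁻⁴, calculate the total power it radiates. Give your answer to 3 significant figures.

P ≈ 6.90×10³ W

Wien's law: T = b/λ_max = 2.898×10⁻³/4.703×10⁻⁶ = 616.202 K.
Area A = 1.43 m².
Then P = εσAT⁴ = 0.59×5.670×10⁻⁸×1.43×(616.202)⁴ = 6.90×10³ W.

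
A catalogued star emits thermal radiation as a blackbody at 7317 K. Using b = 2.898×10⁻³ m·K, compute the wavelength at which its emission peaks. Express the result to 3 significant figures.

Wien's displacement law: λ_max = b/T = (2.898×10⁻³ m·K)/(7317 K) = 3.961×10⁻⁷ m.
That is 0.396 μm, in the visible range.

λ_max ≈ 0.396 μm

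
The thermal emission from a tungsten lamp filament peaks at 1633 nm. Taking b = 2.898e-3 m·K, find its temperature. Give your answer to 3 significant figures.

Wien's law gives T = b/λ_max = (2.898×10⁻³ m·K)/(1.633×10⁻⁶ m) = 1.77×10³ K.

T ≈ 1.77×10³ K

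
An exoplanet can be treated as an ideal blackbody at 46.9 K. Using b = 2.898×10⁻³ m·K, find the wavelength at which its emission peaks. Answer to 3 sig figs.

λ_max ≈ 61.8 μm

Wien's displacement law: λ_max = b/T = (2.898×10⁻³ m·K)/(46.9 K) = 6.179×10⁻⁵ m.
That is 61.8 μm, in the infrared range.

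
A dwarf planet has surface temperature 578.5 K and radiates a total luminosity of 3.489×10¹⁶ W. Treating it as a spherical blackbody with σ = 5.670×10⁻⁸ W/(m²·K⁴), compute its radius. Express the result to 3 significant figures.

L = 4πR²σT⁴ ⇒ R = √(L/(4πσT⁴)).
σT⁴ = 6350.33 W/m², so R = √(3.489×10¹⁶/(4π×6350.33)) = 6.61×10⁵ m.

R ≈ 6.61×10⁵ m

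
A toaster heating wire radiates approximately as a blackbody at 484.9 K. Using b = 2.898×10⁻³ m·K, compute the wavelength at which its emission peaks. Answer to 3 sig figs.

Wien's displacement law: λ_max = b/T = (2.898×10⁻³ m·K)/(484.9 K) = 5.976×10⁻⁶ m.
That is 5.98 μm, in the infrared range.

λ_max ≈ 5.98 μm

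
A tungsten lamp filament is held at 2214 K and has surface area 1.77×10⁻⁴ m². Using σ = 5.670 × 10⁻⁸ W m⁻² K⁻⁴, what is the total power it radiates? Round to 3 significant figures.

Area A = 1.77×10⁻⁴ m².
P = σAT⁴ = 5.670×10⁻⁸ × 1.77×10⁻⁴ × (2214)⁴ = 241 W.

P ≈ 241 W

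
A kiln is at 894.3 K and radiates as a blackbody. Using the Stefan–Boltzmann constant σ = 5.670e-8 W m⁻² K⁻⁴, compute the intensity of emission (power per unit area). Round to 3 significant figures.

Stefan–Boltzmann: I = σT⁴ = 5.670×10⁻⁸ × (894.3)⁴ = 3.63×10⁴ W/m².

I ≈ 3.63×10⁴ W/m²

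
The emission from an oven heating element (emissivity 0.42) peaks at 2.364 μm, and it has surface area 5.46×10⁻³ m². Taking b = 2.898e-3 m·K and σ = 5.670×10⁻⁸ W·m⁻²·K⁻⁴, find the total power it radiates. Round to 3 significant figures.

P ≈ 294 W

Wien's law: T = b/λ_max = 2.898×10⁻³/2.364×10⁻⁶ = 1225.89 K.
Area A = 5.46×10⁻³ m².
Then P = εσAT⁴ = 0.42×5.670×10⁻⁸×5.46×10⁻³×(1225.89)⁴ = 294 W.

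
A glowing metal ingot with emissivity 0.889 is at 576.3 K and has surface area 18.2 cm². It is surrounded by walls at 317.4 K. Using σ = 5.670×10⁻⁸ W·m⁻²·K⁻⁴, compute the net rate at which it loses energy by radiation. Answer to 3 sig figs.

Net loss ≈ 9.19 W

Area A = 18.2 cm² = 1.82×10⁻³ m².
Net radiated power P_net = εσA(T⁴ − T₀⁴) = 0.889×5.670×10⁻⁸×1.82×10⁻³×(576.3⁴ − 317.4⁴).
T⁴ − T₀⁴ = 1.10305×10¹¹ − 1.01491×10¹⁰ = 1.00156×10¹¹ K⁴, so P_net = 9.19 W.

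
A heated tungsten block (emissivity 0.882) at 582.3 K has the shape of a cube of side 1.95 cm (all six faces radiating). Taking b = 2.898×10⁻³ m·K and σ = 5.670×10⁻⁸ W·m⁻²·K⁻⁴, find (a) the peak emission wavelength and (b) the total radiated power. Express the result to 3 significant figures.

λ_max ≈ 4.98 μm; P ≈ 13.1 W

(a) λ_max = b/T = 2.898×10⁻³/582.3 = 4.977×10⁻⁶ m = 4.98 μm.
Area A = 6s² = 6×(0.0195 m)² = 2.2815×10⁻³ m².
(b) P = εσAT⁴ = 0.882×5.670×10⁻⁸×2.2815×10⁻³×(582.3)⁴ = 13.1 W.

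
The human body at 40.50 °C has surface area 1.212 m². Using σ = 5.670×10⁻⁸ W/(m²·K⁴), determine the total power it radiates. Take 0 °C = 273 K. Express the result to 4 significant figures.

T = 40.50 °C + 273 = 313.50 K.
Area A = 1.212 m².
P = σAT⁴ = 5.670×10⁻⁸ × 1.212 × (313.50)⁴ = 663.8 W.

P ≈ 663.8 W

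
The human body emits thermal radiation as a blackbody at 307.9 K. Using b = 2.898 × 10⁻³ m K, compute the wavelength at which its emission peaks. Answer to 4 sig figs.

Wien's displacement law: λ_max = b/T = (2.898×10⁻³ m·K)/(307.9 K) = 9.4121×10⁻⁶ m.
That is 9.412 μm, in the infrared range.

λ_max ≈ 9.412 μm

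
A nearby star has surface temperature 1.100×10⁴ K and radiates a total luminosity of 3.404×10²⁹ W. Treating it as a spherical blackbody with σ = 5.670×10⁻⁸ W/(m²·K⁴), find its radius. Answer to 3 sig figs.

R ≈ 5.71×10⁹ m

L = 4πR²σT⁴ ⇒ R = √(L/(4πσT⁴)).
σT⁴ = 8.30145×10⁸ W/m², so R = √(3.404×10²⁹/(4π×8.30145×10⁸)) = 5.71×10⁹ m.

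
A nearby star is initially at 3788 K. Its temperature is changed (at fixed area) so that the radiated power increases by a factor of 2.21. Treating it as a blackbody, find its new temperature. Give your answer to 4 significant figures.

T₂ ≈ 4619 K

P ∝ T⁴, so T₂/T₁ = (P₂/P₁)^(1/4) = (2.21)^(1/4) = 1.21926.
T₂ = 3788 × 1.21926 = 4619 K.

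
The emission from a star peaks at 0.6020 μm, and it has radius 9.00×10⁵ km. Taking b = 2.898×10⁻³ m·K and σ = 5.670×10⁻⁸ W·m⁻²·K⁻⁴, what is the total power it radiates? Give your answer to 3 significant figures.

Wien's law: T = b/λ_max = 2.898×10⁻³/6.020×10⁻⁷ = 4813.95 K.
Surface area A = 4πR² = 4π(9.00×10⁸ m)² = 1.01788×10¹⁹ m².
Then P = σAT⁴ = 5.670×10⁻⁸×1.01788×10¹⁹×(4813.95)⁴ = 3.10×10²⁶ W.

P ≈ 3.10×10²⁶ W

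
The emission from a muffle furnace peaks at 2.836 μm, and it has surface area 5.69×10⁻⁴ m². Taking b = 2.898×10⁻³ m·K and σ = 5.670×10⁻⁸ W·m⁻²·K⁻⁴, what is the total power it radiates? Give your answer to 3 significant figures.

Wien's law: T = b/λ_max = 2.898×10⁻³/2.836×10⁻⁶ = 1021.86 K.
Area A = 5.69×10⁻⁴ m².
Then P = σAT⁴ = 5.670×10⁻⁸×5.69×10⁻⁴×(1021.86)⁴ = 35.2 W.

P ≈ 35.2 W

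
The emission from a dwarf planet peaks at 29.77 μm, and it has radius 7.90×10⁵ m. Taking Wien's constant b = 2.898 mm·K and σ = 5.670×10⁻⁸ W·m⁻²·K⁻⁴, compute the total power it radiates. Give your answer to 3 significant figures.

Wien's law: T = b/λ_max = 2.898×10⁻³/2.977×10⁻⁵ = 97.3463 K.
Surface area A = 4πR² = 4π(7.90×10⁵ m)² = 7.84267×10¹² m².
Then P = σAT⁴ = 5.670×10⁻⁸×7.84267×10¹²×(97.3463)⁴ = 3.99×10¹³ W.

P ≈ 3.99×10¹³ W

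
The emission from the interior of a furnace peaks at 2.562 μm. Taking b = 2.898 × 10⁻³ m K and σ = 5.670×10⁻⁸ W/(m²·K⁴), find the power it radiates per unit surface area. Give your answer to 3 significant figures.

I ≈ 9.28×10⁴ W/m²

Wien's law: T = b/λ_max = 2.898×10⁻³/2.562×10⁻⁶ = 1131.15 K.
Then I = σT⁴ = 5.670×10⁻⁸×(1131.15)⁴ = 9.28×10⁴ W/m².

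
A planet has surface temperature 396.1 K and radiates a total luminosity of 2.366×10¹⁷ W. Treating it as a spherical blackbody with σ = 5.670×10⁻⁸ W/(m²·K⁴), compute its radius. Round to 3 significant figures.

L = 4πR²σT⁴ ⇒ R = √(L/(4πσT⁴)).
σT⁴ = 1395.73 W/m², so R = √(2.366×10¹⁷/(4π×1395.73)) = 3.67×10⁶ m.

R ≈ 3.67×10⁶ m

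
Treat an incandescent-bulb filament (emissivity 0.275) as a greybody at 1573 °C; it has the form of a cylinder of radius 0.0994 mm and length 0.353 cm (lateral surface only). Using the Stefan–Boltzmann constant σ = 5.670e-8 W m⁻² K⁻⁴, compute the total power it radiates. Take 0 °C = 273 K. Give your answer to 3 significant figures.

P ≈ 0.399 W

T = 1573 °C + 273 = 1846 K.
Lateral area A = 2πrL = 2π×9.94×10⁻⁵×3.53×10⁻³ = 2.20466×10⁻⁶ m².
P = εσAT⁴ = 0.275 × 5.670×10⁻⁸ × 2.20466×10⁻⁶ × (1846)⁴ = 0.399 W.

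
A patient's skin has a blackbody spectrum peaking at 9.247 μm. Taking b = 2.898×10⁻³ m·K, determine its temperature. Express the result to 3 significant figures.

T ≈ 313 K

Wien's law gives T = b/λ_max = (2.898×10⁻³ m·K)/(9.247×10⁻⁶ m) = 313 K.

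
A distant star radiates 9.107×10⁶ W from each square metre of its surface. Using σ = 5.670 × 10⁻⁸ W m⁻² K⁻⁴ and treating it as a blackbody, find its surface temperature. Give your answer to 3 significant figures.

I = σT⁴, so T = (I/σ)^(1/4) = (9.107×10⁶/(5.670×10⁻⁸))^(1/4) = 3.56×10³ K.

T ≈ 3.56×10³ K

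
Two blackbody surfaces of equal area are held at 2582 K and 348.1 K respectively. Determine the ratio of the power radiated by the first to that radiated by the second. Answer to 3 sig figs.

P₁/P₂ ≈ 3.03×10³

With equal areas, P₁/P₂ = (T₁/T₂)⁴ = (2582/348.1)⁴ = 3.03×10³.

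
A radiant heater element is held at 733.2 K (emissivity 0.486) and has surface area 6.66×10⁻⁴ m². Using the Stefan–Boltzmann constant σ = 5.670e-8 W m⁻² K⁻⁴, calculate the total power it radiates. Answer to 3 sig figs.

P ≈ 5.30 W

Area A = 6.66×10⁻⁴ m².
P = εσAT⁴ = 0.486 × 5.670×10⁻⁸ × 6.66×10⁻⁴ × (733.2)⁴ = 5.30 W.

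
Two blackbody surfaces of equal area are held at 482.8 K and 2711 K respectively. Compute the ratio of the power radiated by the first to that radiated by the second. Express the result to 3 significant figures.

P₁/P₂ ≈ 1.01×10⁻³

With equal areas, P₁/P₂ = (T₁/T₂)⁴ = (482.8/2711)⁴ = 1.01×10⁻³.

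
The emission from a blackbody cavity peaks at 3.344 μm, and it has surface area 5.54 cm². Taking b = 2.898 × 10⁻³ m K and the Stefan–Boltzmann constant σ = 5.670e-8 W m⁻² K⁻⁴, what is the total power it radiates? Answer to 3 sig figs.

Wien's law: T = b/λ_max = 2.898×10⁻³/3.344×10⁻⁶ = 866.627 K.
Area A = 5.54 cm² = 5.54×10⁻⁴ m².
Then P = σAT⁴ = 5.670×10⁻⁸×5.54×10⁻⁴×(866.627)⁴ = 17.7 W.

P ≈ 17.7 W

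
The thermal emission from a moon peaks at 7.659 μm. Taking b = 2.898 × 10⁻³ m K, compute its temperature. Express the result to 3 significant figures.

T ≈ 378 K

Wien's law gives T = b/λ_max = (2.898×10⁻³ m·K)/(7.659×10⁻⁶ m) = 378 K.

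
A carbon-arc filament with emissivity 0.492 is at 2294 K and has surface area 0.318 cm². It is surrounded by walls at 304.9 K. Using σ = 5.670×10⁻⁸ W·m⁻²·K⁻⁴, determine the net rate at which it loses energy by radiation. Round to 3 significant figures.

Area A = 0.318 cm² = 3.18×10⁻⁵ m².
Net radiated power P_net = εσA(T⁴ − T₀⁴) = 0.492×5.670×10⁻⁸×3.18×10⁻⁵×(2294⁴ − 304.9⁴).
T⁴ − T₀⁴ = 2.76932×10¹³ − 8.64231×10⁹ = 2.76846×10¹³ K⁴, so P_net = 24.6 W.

Net loss ≈ 24.6 W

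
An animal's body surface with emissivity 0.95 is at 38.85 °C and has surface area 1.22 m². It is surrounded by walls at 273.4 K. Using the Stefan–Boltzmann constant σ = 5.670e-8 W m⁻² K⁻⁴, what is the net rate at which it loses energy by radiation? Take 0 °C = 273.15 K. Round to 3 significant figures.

Net loss ≈ 256 W

T = 38.85 °C + 273.15 = 312.00 K.
Area A = 1.22 m².
Net radiated power P_net = εσA(T⁴ − T₀⁴) = 0.95×5.670×10⁻⁸×1.22×(312.00⁴ − 273.4⁴).
T⁴ − T₀⁴ = 9.47585×10⁹ − 5.58720×10⁹ = 3.88865×10⁹ K⁴, so P_net = 256 W.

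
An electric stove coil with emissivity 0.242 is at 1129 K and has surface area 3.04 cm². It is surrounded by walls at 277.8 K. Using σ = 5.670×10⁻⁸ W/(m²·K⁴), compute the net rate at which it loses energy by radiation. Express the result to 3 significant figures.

Area A = 3.04 cm² = 3.04×10⁻⁴ m².
Net radiated power P_net = εσA(T⁴ − T₀⁴) = 0.242×5.670×10⁻⁸×3.04×10⁻⁴×(1129⁴ − 277.8⁴).
T⁴ − T₀⁴ = 1.62471×10¹² − 5.95565×10⁹ = 1.61875×10¹² K⁴, so P_net = 6.75 W.

Net loss ≈ 6.75 W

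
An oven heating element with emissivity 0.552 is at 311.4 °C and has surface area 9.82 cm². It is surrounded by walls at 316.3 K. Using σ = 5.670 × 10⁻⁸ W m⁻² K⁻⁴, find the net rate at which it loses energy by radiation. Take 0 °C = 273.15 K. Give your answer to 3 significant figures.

Net loss ≈ 3.28 W

T = 311.4 °C + 273.15 = 584.55 K.
Area A = 9.82 cm² = 9.82×10⁻⁴ m².
Net radiated power P_net = εσA(T⁴ − T₀⁴) = 0.552×5.670×10⁻⁸×9.82×10⁻⁴×(584.55⁴ − 316.3⁴).
T⁴ − T₀⁴ = 1.16758×10¹¹ − 1.00091×10¹⁰ = 1.06749×10¹¹ K⁴, so P_net = 3.28 W.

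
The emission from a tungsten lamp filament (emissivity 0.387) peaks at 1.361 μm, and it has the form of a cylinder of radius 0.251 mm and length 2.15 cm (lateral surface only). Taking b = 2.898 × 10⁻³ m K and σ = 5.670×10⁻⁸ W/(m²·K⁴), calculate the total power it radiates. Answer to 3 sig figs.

P ≈ 15.3 W

Wien's law: T = b/λ_max = 2.898×10⁻³/1.361×10⁻⁶ = 2129.32 K.
Lateral area A = 2πrL = 2π×2.51×10⁻⁴×0.0215 = 3.39072×10⁻⁵ m².
Then P = εσAT⁴ = 0.387×5.670×10⁻⁸×3.39072×10⁻⁵×(2129.32)⁴ = 15.3 W.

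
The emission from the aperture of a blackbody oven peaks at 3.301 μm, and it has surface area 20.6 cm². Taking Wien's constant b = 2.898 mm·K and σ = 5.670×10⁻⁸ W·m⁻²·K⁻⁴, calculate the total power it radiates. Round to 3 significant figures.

Wien's law: T = b/λ_max = 2.898×10⁻³/3.301×10⁻⁶ = 877.916 K.
Area A = 20.6 cm² = 2.06×10⁻³ m².
Then P = σAT⁴ = 5.670×10⁻⁸×2.06×10⁻³×(877.916)⁴ = 69.4 W.

P ≈ 69.4 W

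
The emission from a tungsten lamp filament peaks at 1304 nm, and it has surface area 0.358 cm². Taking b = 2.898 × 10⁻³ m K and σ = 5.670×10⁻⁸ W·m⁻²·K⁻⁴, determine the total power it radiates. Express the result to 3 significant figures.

Wien's law: T = b/λ_max = 2.898×10⁻³/1.304×10⁻⁶ = 2222.39 K.
Area A = 0.358 cm² = 3.58×10⁻⁵ m².
Then P = σAT⁴ = 5.670×10⁻⁸×3.58×10⁻⁵×(2222.39)⁴ = 49.5 W.

P ≈ 49.5 W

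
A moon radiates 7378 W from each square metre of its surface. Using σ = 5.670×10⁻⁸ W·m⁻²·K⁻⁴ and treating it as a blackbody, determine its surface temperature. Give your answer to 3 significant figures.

T ≈ 601 K

I = σT⁴, so T = (I/σ)^(1/4) = (7378/(5.670×10⁻⁸))^(1/4) = 601 K.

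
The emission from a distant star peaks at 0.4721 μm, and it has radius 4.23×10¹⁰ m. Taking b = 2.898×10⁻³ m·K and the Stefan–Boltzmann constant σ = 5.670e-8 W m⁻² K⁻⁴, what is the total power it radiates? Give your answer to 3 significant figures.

Wien's law: T = b/λ_max = 2.898×10⁻³/4.721×10⁻⁷ = 6138.53 K.
Surface area A = 4πR² = 4π(4.23×10¹⁰ m)² = 2.24849×10²² m².
Then P = σAT⁴ = 5.670×10⁻⁸×2.24849×10²²×(6138.53)⁴ = 1.81×10³⁰ W.

P ≈ 1.81×10³⁰ W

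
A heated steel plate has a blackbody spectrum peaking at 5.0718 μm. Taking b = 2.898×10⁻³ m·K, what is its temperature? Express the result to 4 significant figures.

Wien's law gives T = b/λ_max = (2.898×10⁻³ m·K)/(5.0718×10⁻⁶ m) = 571.4 K.

T ≈ 571.4 K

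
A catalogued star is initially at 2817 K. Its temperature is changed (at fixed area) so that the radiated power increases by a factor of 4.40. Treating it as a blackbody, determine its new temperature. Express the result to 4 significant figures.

T₂ ≈ 4080 K

P ∝ T⁴, so T₂/T₁ = (P₂/P₁)^(1/4) = (4.40)^(1/4) = 1.44832.
T₂ = 2817 × 1.44832 = 4080 K.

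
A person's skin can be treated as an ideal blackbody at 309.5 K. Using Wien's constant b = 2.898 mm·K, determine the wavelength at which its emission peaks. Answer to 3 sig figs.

Wien's displacement law: λ_max = b/T = (2.898×10⁻³ m·K)/(309.5 K) = 9.363×10⁻⁶ m.
That is 9.36 μm, in the infrared range.

λ_max ≈ 9.36 μm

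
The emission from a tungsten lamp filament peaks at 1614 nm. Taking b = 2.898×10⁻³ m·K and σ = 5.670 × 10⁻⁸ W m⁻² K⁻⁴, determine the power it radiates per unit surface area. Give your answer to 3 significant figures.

Wien's law: T = b/λ_max = 2.898×10⁻³/1.614×10⁻⁶ = 1795.54 K.
Then I = σT⁴ = 5.670×10⁻⁸×(1795.54)⁴ = 5.89×10⁵ W/m².

I ≈ 5.89×10⁵ W/m²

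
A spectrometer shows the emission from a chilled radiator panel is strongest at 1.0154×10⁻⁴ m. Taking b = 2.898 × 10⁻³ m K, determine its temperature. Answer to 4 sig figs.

T ≈ 28.54 K

Wien's law gives T = b/λ_max = (2.898×10⁻³ m·K)/(1.0154×10⁻⁴ m) = 28.54 K.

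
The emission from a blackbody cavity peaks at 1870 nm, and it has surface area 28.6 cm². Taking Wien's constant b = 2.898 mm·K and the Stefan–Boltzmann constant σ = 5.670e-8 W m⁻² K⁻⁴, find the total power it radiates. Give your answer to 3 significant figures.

Wien's law: T = b/λ_max = 2.898×10⁻³/1.870×10⁻⁶ = 1549.73 K.
Area A = 28.6 cm² = 2.86×10⁻³ m².
Then P = σAT⁴ = 5.670×10⁻⁸×2.86×10⁻³×(1549.73)⁴ = 935 W.

P ≈ 935 W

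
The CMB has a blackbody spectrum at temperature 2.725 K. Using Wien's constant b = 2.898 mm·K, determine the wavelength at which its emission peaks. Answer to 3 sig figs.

Wien's displacement law: λ_max = b/T = (2.898×10⁻³ m·K)/(2.725 K) = 1.063×10⁻³ m.
That is 1.06 mm, in the microwave range.

λ_max ≈ 1.06 mm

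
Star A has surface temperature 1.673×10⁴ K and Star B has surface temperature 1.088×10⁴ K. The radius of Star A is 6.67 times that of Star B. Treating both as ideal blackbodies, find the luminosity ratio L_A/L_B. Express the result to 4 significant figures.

L_A/L_B ≈ 248.7

L ∝ R²T⁴, so L_A/L_B = (R_A/R_B)²(T_A/T_B)⁴ = (6.67)² × (1.673×10⁴/1.088×10⁴)⁴ = 44.4889 × 5.59073 = 248.7.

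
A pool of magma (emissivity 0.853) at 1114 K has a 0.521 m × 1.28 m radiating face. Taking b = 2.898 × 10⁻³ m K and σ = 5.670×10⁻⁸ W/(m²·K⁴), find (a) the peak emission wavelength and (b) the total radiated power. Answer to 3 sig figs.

λ_max ≈ 2.60 μm; P ≈ 4.97×10⁴ W

(a) λ_max = b/T = 2.898×10⁻³/1114 = 2.601×10⁻⁶ m = 2.60 μm.
Area A = 0.521 × 1.28 = 0.66688 m².
(b) P = εσAT⁴ = 0.853×5.670×10⁻⁸×0.66688×(1114)⁴ = 4.97×10⁴ W.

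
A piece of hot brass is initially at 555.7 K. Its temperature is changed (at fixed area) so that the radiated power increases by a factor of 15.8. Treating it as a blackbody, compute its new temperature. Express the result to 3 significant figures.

P ∝ T⁴, so T₂/T₁ = (P₂/P₁)^(1/4) = (15.8)^(1/4) = 1.99372.
T₂ = 555.7 × 1.99372 = 1.11×10³ K.

T₂ ≈ 1.11×10³ K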